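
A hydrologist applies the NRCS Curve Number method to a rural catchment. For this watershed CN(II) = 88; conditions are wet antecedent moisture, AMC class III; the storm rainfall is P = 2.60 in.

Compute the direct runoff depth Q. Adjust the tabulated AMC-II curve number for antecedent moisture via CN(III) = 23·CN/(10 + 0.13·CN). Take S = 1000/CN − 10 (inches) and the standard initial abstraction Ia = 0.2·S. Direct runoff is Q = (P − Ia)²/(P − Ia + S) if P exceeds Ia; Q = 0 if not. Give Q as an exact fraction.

Adjust CN=88 to AMC III: 23·88/(10 + 0.13·88) → 2024 ÷ (536/25) = 6325/67 ≈ 94.403
Retention S: 1000/CN − 10 with CN=94.403 → S = 150/253 ≈ 0.593 in
Ia = 0.2S: 0.2·0.593 = 0.119 in (exactly 30/253)
Excess rainfall: 2.600 − 0.119 = 2.481 in; P > Ia so Q > 0
Q: (3139/1265)² ÷ (3889/1265) = 9853321/4919585 in (≈ 2.003 in)

Q = 9853321/4919585 in ≈ 2.003 in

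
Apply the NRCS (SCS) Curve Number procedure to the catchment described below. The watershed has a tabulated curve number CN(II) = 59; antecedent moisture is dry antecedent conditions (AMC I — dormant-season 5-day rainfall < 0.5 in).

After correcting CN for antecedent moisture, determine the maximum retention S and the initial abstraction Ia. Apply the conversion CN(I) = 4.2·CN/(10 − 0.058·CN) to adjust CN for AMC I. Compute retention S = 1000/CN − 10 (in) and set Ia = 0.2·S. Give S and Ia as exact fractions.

S = 20500/1239 in ≈ 16.546 in; Ia = 4100/1239 in ≈ 3.309 in

Dry (AMC I): CN(I) = 4.2·59/(10 − 0.058·59) = (1239/5)/(3289/500) = 123900/3289 ≈ 37.671
Max retention: S = 1000/(123900/3289) − 10 = 20500/1239 in (≈ 16.546 in)
Ia = 0.2·(20500/1239) = 4100/1239 in ≈ 3.309 in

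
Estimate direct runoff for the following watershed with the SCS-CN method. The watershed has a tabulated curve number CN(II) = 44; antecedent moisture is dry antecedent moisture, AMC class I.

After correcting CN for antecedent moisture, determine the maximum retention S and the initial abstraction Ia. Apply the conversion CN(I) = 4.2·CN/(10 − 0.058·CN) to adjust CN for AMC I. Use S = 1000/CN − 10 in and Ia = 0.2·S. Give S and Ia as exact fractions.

CN(I) from CN(II)=44: (4.2·44)/(10 − 0.058·44) = 3300/133 ≈ 24.812
S = 1000/(3300/133) − 10 = 1000/33 in ≈ 30.303 in
Ia = 0.2S: 0.2·30.303 = 6.061 in (exactly 200/33)

S = 1000/33 in ≈ 30.303 in; Ia = 200/33 in ≈ 6.061 in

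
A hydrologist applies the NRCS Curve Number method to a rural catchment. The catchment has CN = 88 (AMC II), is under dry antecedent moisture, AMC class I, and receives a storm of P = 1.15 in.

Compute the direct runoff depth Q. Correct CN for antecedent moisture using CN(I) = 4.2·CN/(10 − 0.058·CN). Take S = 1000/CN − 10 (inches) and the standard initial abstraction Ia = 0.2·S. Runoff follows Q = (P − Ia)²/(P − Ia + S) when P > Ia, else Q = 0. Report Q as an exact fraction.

CN(I) from CN(II)=88: (4.2·88)/(10 − 0.058·88) = 3850/51 ≈ 75.490
Max retention: S = 1000/(3850/51) − 10 = 250/77 in (≈ 3.247 in)
Initial abstraction Ia = S/5 = (250/77)/5 = 50/77 ≈ 0.649 in
Excess rainfall: 1.150 − 0.649 = 0.501 in; P > Ia so Q > 0
Runoff Q = (P−Ia)²/(P−Ia+S) = (0.501)²/(0.501+3.247) = 594441/8887340 ≈ 0.067 in

Q = 594441/8887340 in ≈ 0.067 in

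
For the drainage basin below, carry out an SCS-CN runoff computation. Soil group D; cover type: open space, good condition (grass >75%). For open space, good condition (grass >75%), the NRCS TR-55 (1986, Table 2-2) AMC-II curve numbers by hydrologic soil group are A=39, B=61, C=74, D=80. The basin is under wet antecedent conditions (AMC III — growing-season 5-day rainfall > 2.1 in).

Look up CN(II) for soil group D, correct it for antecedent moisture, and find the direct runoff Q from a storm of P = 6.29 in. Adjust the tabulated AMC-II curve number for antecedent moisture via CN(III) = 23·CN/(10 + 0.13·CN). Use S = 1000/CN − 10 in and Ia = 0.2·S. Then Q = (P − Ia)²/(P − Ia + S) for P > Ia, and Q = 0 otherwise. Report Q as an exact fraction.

Q = 195077089/37874100 in ≈ 5.151 in

NRCS table: open space, good condition (grass >75%), soil group D → CN(II) = 80
CN(III) from CN(II)=80: (23·80)/(10 + 0.13·80) = 4600/51 ≈ 90.196
S = 1000/(4600/51) − 10 = 25/23 in ≈ 1.087 in
Initial abstraction Ia = S/5 = (25/23)/5 = 5/23 ≈ 0.217 in
Excess rainfall: 6.290 − 0.217 = 6.073 in; P > Ia so Q > 0
Q: (13967/2300)² ÷ (16467/2300) = 195077089/37874100 in (≈ 5.151 in)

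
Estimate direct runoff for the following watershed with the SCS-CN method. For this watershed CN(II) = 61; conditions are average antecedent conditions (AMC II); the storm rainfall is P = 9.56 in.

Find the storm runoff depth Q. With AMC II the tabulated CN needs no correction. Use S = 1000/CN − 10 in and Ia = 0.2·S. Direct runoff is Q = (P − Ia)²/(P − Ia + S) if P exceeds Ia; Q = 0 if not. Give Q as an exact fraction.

AMC II — tabulated CN = 61 applies directly.
S = 1000/61 − 10 = 390/61 in ≈ 6.393 in
Ia = 0.2·(390/61) = 78/61 in ≈ 1.279 in
P − Ia = 9.560 − 1.279 = 12629/1525 ≈ 8.281 in (> 0, runoff occurs)
Q = (12629/1525)²/((12629/1525) + 390/61) = (159491641/2325625)/(22379/1525) = 159491641/34127975 in ≈ 4.673 in

Q = 159491641/34127975 in ≈ 4.673 in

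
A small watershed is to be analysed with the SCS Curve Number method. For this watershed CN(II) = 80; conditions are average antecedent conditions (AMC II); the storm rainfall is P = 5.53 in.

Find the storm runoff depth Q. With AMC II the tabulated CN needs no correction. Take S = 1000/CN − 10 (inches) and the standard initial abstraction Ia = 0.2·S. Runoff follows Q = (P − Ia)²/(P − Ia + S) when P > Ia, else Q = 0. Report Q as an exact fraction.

Q = 253009/75300 in ≈ 3.360 in

Average conditions: CN = 80 (no AMC adjustment).
S = 1000/80 − 10 = 5/2 in ≈ 2.500 in
Initial abstraction Ia = S/5 = (5/2)/5 = 1/2 ≈ 0.500 in
Excess rainfall: 5.530 − 0.500 = 5.030 in; P > Ia so Q > 0
Q: (503/100)² ÷ (753/100) = 253009/75300 in (≈ 3.360 in)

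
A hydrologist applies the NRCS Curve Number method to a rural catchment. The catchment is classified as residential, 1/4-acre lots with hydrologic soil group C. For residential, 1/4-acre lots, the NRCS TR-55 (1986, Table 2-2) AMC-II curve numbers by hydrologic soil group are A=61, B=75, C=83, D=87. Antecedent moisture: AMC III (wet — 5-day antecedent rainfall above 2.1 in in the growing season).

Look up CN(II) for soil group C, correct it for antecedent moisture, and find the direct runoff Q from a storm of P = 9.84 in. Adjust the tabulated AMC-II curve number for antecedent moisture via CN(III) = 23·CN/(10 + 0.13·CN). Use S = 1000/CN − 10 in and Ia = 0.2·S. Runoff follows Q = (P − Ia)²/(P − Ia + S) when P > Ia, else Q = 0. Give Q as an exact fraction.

Q = 106313060498/12017489075 in ≈ 8.847 in

NRCS table: residential, 1/4-acre lots, soil group C → CN(II) = 83
Wet (AMC III): CN(III) = 23·83/(10 + 0.13·83) = 1909/(2079/100) = 190900/2079 ≈ 91.823
Retention S: 1000/CN − 10 with CN=91.823 → S = 1700/1909 ≈ 0.891 in
Ia = 0.2·(1700/1909) = 340/1909 in ≈ 0.178 in
Since P=9.840 > Ia=0.178: effective rainfall P−Ia = 461114/47725 in
Q: (461114/47725)² ÷ (503614/47725) = 106313060498/12017489075 in (≈ 8.847 in)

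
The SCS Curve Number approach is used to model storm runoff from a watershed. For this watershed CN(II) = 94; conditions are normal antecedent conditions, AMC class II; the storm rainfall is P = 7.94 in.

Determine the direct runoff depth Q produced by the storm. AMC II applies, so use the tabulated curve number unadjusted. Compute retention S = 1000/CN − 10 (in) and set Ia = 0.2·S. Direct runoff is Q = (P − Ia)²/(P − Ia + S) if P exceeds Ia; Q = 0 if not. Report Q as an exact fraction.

Q = 337052881/46668650 in ≈ 7.222 in

CN(II) = 94; AMC II needs no correction.
Retention S: 1000/CN − 10 with CN=94.000 → S = 30/47 ≈ 0.638 in
Initial abstraction Ia = S/5 = (30/47)/5 = 6/47 ≈ 0.128 in
P − Ia = 7.940 − 0.128 = 18359/2350 ≈ 7.812 in (> 0, runoff occurs)
Q: (18359/2350)² ÷ (19859/2350) = 337052881/46668650 in (≈ 7.222 in)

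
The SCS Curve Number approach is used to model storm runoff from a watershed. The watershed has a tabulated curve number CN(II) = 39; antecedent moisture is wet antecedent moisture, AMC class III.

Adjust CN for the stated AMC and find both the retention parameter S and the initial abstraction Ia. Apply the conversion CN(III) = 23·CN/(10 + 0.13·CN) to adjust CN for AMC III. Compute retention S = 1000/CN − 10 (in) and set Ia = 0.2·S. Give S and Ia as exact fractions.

S = 6100/897 in ≈ 6.800 in; Ia = 1220/897 in ≈ 1.360 in

Adjust CN=39 to AMC III: 23·39/(10 + 0.13·39) → 897 ÷ (1507/100) = 89700/1507 ≈ 59.522
Max retention: S = 1000/(89700/1507) − 10 = 6100/897 in (≈ 6.800 in)
Ia = 0.2S: 0.2·6.800 = 1.360 in (exactly 1220/897)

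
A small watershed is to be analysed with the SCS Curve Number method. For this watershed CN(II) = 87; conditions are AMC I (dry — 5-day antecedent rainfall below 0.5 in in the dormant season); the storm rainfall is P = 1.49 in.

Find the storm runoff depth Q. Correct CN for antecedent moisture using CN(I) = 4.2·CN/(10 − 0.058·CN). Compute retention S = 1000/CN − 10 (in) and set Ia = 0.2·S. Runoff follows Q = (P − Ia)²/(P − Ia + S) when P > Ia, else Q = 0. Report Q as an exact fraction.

Q = 20227381729/144739142100 in ≈ 0.140 in

Dry (AMC I): CN(I) = 4.2·87/(10 − 0.058·87) = (1827/5)/(2477/500) = 182700/2477 ≈ 73.759
Max retention: S = 1000/(182700/2477) − 10 = 6500/1827 in (≈ 3.558 in)
Initial abstraction Ia = S/5 = (6500/1827)/5 = 1300/1827 ≈ 0.712 in
P − Ia = 1.490 − 0.712 = 142223/182700 ≈ 0.778 in (> 0, runoff occurs)
Runoff Q = (P−Ia)²/(P−Ia+S) = (0.778)²/(0.778+3.558) = 20227381729/144739142100 ≈ 0.140 in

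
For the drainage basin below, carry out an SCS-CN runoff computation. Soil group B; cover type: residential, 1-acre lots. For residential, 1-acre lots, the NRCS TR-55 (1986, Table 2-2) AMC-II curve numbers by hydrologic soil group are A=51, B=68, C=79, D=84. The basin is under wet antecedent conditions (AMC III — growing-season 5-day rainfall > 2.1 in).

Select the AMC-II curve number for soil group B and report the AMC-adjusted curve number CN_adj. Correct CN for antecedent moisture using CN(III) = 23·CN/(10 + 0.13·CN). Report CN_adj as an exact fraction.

CN_adj = 39100/471 ≈ 83.015

NRCS table: residential, 1-acre lots, soil group B → CN(II) = 68
Wet (AMC III): CN(III) = 23·68/(10 + 0.13·68) = 1564/(471/25) = 39100/471 ≈ 83.015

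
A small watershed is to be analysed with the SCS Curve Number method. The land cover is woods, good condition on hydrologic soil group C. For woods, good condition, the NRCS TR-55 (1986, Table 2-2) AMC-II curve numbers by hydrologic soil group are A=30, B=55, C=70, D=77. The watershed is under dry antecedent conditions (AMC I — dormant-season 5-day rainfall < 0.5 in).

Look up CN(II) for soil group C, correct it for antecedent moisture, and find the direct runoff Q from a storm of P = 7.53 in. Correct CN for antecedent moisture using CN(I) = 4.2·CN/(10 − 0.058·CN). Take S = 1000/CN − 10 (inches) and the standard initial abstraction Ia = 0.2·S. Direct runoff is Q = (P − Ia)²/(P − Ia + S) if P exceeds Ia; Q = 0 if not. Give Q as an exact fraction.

NRCS table: woods, good condition, soil group C → CN(II) = 70
CN(I) from CN(II)=70: (4.2·70)/(10 − 0.058·70) = 4900/99 ≈ 49.495
S = 1000/(4900/99) − 10 = 500/49 in ≈ 10.204 in
Ia = 0.2S: 0.2·10.204 = 2.041 in (exactly 100/49)
Excess rainfall: 7.530 − 2.041 = 5.489 in; P > Ia so Q > 0
Q = (26897/4900)²/((26897/4900) + 500/49) = (723448609/24010000)/(76897/4900) = 723448609/376795300 in ≈ 1.920 in

Q = 723448609/376795300 in ≈ 1.920 in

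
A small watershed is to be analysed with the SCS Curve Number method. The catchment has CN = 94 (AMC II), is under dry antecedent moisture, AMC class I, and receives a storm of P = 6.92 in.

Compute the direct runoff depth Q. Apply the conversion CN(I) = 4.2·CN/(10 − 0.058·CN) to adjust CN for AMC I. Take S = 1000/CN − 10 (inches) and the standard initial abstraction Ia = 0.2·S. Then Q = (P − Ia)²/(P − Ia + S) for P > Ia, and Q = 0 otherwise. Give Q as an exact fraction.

Dry (AMC I): CN(I) = 4.2·94/(10 − 0.058·94) = (1974/5)/(1137/250) = 32900/379 ≈ 86.807
Retention S: 1000/CN − 10 with CN=86.807 → S = 500/329 ≈ 1.520 in
Ia = 0.2·(500/329) = 100/329 in ≈ 0.304 in
P − Ia = 6.920 − 0.304 = 54417/8225 ≈ 6.616 in (> 0, runoff occurs)
Q = (54417/8225)²/((54417/8225) + 500/329) = (2961209889/67650625)/(66917/8225) = 2961209889/550392325 in ≈ 5.380 in

Q = 2961209889/550392325 in ≈ 5.380 in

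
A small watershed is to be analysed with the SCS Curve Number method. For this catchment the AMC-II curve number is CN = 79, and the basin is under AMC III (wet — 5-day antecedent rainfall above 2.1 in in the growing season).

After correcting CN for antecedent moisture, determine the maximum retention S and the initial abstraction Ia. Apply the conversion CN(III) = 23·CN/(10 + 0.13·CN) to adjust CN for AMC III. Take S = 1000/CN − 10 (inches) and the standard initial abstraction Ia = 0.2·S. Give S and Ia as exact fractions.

S = 2100/1817 in ≈ 1.156 in; Ia = 420/1817 in ≈ 0.231 in

Wet (AMC III): CN(III) = 23·79/(10 + 0.13·79) = 1817/(2027/100) = 181700/2027 ≈ 89.640
S = 1000/(181700/2027) − 10 = 2100/1817 in ≈ 1.156 in
Ia = 0.2·(2100/1817) = 420/1817 in ≈ 0.231 in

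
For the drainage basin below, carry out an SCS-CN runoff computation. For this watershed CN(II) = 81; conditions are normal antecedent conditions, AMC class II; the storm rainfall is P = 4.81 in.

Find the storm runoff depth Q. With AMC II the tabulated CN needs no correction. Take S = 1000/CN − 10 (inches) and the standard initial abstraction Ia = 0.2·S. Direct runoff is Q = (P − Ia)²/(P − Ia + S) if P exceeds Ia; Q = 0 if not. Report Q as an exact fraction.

Q = 1236295921/438704100 in ≈ 2.818 in

CN(II) = 81; AMC II needs no correction.
Retention S: 1000/CN − 10 with CN=81.000 → S = 190/81 ≈ 2.346 in
Ia = 0.2S: 0.2·2.346 = 0.469 in (exactly 38/81)
Excess rainfall: 4.810 − 0.469 = 4.341 in; P > Ia so Q > 0
Q = (35161/8100)²/((35161/8100) + 190/81) = (1236295921/65610000)/(54161/8100) = 1236295921/438704100 in ≈ 2.818 in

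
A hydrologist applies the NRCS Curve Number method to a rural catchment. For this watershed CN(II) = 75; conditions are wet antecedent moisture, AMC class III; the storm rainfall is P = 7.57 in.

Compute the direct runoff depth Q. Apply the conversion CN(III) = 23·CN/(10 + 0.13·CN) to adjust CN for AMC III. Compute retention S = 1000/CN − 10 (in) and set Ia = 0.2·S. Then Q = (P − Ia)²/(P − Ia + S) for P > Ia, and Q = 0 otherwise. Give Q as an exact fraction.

CN(III) from CN(II)=75: (23·75)/(10 + 0.13·75) = 6900/79 ≈ 87.342
Retention S: 1000/CN − 10 with CN=87.342 → S = 100/69 ≈ 1.449 in
Ia = 0.2·(100/69) = 20/69 in ≈ 0.290 in
Since P=7.570 > Ia=0.290: effective rainfall P−Ia = 50233/6900 in
Runoff Q = (P−Ia)²/(P−Ia+S) = (7.280)²/(7.280+1.449) = 2523354289/415607700 ≈ 6.071 in

Q = 2523354289/415607700 in ≈ 6.071 in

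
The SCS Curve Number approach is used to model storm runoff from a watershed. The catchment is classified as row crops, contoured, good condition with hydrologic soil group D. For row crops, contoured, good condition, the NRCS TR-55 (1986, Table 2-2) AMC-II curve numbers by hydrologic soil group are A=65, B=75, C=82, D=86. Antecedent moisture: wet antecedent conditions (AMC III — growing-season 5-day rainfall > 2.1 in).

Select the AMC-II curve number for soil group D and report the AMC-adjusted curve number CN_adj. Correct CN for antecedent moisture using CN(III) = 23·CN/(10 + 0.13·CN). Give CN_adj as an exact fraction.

CN_adj = 98900/1059 ≈ 93.390

NRCS table: row crops, contoured, good condition, soil group D → CN(II) = 86
Wet (AMC III): CN(III) = 23·86/(10 + 0.13·86) = 1978/(1059/50) = 98900/1059 ≈ 93.390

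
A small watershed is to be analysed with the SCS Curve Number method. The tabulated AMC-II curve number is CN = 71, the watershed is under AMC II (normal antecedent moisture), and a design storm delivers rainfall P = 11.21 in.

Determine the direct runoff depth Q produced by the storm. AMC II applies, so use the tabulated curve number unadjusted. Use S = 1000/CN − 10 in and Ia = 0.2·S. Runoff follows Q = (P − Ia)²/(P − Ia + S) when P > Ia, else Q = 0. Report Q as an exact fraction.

Q = 5445111681/729816100 in ≈ 7.461 in

Average conditions: CN = 71 (no AMC adjustment).
Retention S: 1000/CN − 10 with CN=71.000 → S = 290/71 ≈ 4.085 in
Ia = 0.2·(290/71) = 58/71 in ≈ 0.817 in
P − Ia = 11.210 − 0.817 = 73791/7100 ≈ 10.393 in (> 0, runoff occurs)
Q: (73791/7100)² ÷ (102791/7100) = 5445111681/729816100 in (≈ 7.461 in)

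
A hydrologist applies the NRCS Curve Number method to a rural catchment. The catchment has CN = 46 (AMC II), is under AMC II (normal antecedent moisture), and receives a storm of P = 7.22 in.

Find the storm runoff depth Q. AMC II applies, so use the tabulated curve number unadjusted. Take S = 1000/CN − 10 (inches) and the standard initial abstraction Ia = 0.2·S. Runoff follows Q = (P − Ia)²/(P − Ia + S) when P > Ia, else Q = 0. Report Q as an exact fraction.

AMC II — tabulated CN = 46 applies directly.
Retention S: 1000/CN − 10 with CN=46.000 → S = 270/23 ≈ 11.739 in
Initial abstraction Ia = S/5 = (270/23)/5 = 54/23 ≈ 2.348 in
P − Ia = 7.220 − 2.348 = 5603/1150 ≈ 4.872 in (> 0, runoff occurs)
Q: (5603/1150)² ÷ (19103/1150) = 31393609/21968450 in (≈ 1.429 in)

Q = 31393609/21968450 in ≈ 1.429 in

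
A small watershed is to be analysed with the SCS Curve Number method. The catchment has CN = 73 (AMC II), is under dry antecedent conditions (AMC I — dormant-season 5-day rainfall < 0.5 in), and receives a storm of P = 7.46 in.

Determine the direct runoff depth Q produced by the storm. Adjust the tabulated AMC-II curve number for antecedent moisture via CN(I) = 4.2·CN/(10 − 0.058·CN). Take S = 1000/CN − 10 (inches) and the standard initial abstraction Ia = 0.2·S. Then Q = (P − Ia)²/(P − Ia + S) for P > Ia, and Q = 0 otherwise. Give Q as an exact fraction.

Dry (AMC I): CN(I) = 4.2·73/(10 − 0.058·73) = (1533/5)/(2883/500) = 51100/961 ≈ 53.174
Retention S: 1000/CN − 10 with CN=53.174 → S = 4500/511 ≈ 8.806 in
Ia = 0.2S: 0.2·8.806 = 1.761 in (exactly 900/511)
P − Ia = 7.460 − 1.761 = 145603/25550 ≈ 5.699 in (> 0, runoff occurs)
Runoff Q = (P−Ia)²/(P−Ia+S) = (5.699)²/(5.699+8.806) = 21200233609/9468906650 ≈ 2.239 in

Q = 21200233609/9468906650 in ≈ 2.239 in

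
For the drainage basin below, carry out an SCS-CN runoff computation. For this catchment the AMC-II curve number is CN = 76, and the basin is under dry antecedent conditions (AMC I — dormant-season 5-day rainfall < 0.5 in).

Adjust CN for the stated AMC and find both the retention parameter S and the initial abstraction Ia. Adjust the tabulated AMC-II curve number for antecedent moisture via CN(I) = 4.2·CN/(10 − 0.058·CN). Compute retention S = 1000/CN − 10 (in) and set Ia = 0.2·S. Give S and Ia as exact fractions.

S = 1000/133 in ≈ 7.519 in; Ia = 200/133 in ≈ 1.504 in

CN(I) from CN(II)=76: (4.2·76)/(10 − 0.058·76) = 13300/233 ≈ 57.082
Retention S: 1000/CN − 10 with CN=57.082 → S = 1000/133 ≈ 7.519 in
Ia = 0.2·(1000/133) = 200/133 in ≈ 1.504 in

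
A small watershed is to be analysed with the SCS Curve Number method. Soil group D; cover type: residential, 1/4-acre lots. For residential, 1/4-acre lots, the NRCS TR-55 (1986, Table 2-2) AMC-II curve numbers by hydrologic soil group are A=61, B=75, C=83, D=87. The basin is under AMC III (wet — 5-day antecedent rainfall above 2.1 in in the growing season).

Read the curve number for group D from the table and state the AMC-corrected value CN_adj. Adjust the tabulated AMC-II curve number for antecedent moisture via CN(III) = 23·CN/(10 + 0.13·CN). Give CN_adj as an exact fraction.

CN_adj = 200100/2131 ≈ 93.900

NRCS table: residential, 1/4-acre lots, soil group D → CN(II) = 87
Adjust CN=87 to AMC III: 23·87/(10 + 0.13·87) → 2001 ÷ (2131/100) = 200100/2131 ≈ 93.900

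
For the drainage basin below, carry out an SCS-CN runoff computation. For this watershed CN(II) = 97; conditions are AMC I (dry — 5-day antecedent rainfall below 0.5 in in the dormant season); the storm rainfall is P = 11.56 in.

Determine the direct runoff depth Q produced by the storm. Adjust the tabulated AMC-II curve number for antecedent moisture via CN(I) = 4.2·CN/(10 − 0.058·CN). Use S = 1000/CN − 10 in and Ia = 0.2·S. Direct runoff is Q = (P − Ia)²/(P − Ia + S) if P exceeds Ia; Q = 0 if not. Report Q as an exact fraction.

Adjust CN=97 to AMC I: 4.2·97/(10 − 0.058·97) → (2037/5) ÷ (2187/500) = 67900/729 ≈ 93.141
S = 1000/(67900/729) − 10 = 500/679 in ≈ 0.736 in
Ia = 0.2·(500/679) = 100/679 in ≈ 0.147 in
Since P=11.560 > Ia=0.147: effective rainfall P−Ia = 193731/16975 in
Runoff Q = (P−Ia)²/(P−Ia+S) = (11.413)²/(11.413+0.736) = 37531700361/3500771225 ≈ 10.721 in

Q = 37531700361/3500771225 in ≈ 10.721 in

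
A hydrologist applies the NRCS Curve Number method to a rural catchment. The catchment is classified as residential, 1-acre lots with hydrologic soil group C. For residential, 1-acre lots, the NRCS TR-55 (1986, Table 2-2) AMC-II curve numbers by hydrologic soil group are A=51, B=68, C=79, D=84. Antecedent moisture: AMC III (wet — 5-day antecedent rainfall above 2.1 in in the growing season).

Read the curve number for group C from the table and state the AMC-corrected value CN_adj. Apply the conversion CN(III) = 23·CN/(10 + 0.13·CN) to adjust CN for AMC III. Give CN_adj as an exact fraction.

NRCS table: residential, 1-acre lots, soil group C → CN(II) = 79
Wet (AMC III): CN(III) = 23·79/(10 + 0.13·79) = 1817/(2027/100) = 181700/2027 ≈ 89.640

CN_adj = 181700/2027 ≈ 89.640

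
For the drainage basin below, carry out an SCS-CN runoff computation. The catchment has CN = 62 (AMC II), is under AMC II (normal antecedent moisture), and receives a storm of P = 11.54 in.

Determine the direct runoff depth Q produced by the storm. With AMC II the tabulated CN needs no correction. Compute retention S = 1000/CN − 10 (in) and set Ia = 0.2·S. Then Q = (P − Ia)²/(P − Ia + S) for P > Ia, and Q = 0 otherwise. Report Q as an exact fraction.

Q = 255584169/39504850 in ≈ 6.470 in

AMC II — tabulated CN = 62 applies directly.
S = 1000/62 − 10 = 190/31 in ≈ 6.129 in
Initial abstraction Ia = S/5 = (190/31)/5 = 38/31 ≈ 1.226 in
P − Ia = 11.540 − 1.226 = 15987/1550 ≈ 10.314 in (> 0, runoff occurs)
Runoff Q = (P−Ia)²/(P−Ia+S) = (10.314)²/(10.314+6.129) = 255584169/39504850 ≈ 6.470 in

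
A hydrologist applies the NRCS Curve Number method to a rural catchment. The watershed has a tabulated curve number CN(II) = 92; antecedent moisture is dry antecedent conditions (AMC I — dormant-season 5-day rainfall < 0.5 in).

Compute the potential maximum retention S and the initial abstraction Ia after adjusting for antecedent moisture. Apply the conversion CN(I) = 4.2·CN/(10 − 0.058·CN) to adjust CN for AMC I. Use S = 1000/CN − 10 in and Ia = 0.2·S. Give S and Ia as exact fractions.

Adjust CN=92 to AMC I: 4.2·92/(10 − 0.058·92) → (1932/5) ÷ (583/125) = 48300/583 ≈ 82.847
S = 1000/(48300/583) − 10 = 1000/483 in ≈ 2.070 in
Ia = 0.2·(1000/483) = 200/483 in ≈ 0.414 in

S = 1000/483 in ≈ 2.070 in; Ia = 200/483 in ≈ 0.414 in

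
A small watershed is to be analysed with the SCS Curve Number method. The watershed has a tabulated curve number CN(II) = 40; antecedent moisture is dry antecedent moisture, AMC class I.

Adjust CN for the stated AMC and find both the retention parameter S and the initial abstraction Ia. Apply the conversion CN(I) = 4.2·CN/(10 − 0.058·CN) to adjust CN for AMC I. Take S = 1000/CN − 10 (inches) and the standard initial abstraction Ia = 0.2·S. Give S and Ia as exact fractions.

S = 250/7 in ≈ 35.714 in; Ia = 50/7 in ≈ 7.143 in

CN(I) from CN(II)=40: (4.2·40)/(10 − 0.058·40) = 175/8 ≈ 21.875
S = 1000/(175/8) − 10 = 250/7 in ≈ 35.714 in
Ia = 0.2·(250/7) = 50/7 in ≈ 7.143 in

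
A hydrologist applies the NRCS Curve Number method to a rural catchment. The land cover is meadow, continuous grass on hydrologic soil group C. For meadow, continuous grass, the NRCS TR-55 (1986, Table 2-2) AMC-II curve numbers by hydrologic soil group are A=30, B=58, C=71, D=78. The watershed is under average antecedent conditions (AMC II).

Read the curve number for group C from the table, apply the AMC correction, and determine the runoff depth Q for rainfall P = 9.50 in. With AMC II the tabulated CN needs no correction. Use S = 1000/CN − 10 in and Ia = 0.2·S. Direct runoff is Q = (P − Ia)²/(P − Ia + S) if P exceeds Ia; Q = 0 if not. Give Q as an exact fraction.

Q = 1520289/257446 in ≈ 5.905 in

NRCS table: meadow, continuous grass, soil group C → CN(II) = 71
CN(II) = 71; AMC II needs no correction.
Max retention: S = 1000/71 − 10 = 290/71 in (≈ 4.085 in)
Ia = 0.2S: 0.2·4.085 = 0.817 in (exactly 58/71)
P − Ia = 9.500 − 0.817 = 1233/142 ≈ 8.683 in (> 0, runoff occurs)
Runoff Q = (P−Ia)²/(P−Ia+S) = (8.683)²/(8.683+4.085) = 1520289/257446 ≈ 5.905 in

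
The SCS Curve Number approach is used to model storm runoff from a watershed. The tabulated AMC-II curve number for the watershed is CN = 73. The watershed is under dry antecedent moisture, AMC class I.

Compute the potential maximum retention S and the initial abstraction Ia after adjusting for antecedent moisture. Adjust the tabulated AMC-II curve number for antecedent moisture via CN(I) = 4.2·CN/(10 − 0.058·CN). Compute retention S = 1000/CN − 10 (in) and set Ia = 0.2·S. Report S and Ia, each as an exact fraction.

S = 4500/511 in ≈ 8.806 in; Ia = 900/511 in ≈ 1.761 in

Adjust CN=73 to AMC I: 4.2·73/(10 − 0.058·73) → (1533/5) ÷ (2883/500) = 51100/961 ≈ 53.174
Max retention: S = 1000/(51100/961) − 10 = 4500/511 in (≈ 8.806 in)
Initial abstraction Ia = S/5 = (4500/511)/5 = 900/511 ≈ 1.761 in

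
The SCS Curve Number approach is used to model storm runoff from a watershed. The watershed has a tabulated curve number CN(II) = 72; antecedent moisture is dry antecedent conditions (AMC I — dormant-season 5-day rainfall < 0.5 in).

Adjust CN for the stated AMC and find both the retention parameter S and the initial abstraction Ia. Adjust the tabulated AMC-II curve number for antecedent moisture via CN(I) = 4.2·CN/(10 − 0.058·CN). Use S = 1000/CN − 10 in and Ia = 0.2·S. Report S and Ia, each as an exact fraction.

S = 250/27 in ≈ 9.259 in; Ia = 50/27 in ≈ 1.852 in

Adjust CN=72 to AMC I: 4.2·72/(10 − 0.058·72) → (1512/5) ÷ (728/125) = 675/13 ≈ 51.923
Max retention: S = 1000/(675/13) − 10 = 250/27 in (≈ 9.259 in)
Ia = 0.2·(250/27) = 50/27 in ≈ 1.852 in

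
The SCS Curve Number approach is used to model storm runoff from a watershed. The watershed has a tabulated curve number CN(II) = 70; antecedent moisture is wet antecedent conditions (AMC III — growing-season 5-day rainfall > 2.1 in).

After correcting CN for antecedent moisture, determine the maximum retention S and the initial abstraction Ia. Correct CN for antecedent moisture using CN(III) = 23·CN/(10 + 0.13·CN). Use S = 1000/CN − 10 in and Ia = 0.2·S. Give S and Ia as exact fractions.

Wet (AMC III): CN(III) = 23·70/(10 + 0.13·70) = 1610/(191/10) = 16100/191 ≈ 84.293
S = 1000/(16100/191) − 10 = 300/161 in ≈ 1.863 in
Ia = 0.2·(300/161) = 60/161 in ≈ 0.373 in

S = 300/161 in ≈ 1.863 in; Ia = 60/161 in ≈ 0.373 in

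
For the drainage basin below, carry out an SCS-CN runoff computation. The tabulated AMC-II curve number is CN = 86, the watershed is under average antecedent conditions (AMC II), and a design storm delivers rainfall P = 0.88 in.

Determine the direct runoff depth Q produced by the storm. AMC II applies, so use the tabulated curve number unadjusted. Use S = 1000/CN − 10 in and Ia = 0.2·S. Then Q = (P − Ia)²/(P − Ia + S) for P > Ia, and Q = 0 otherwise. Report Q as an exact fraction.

AMC II — tabulated CN = 86 applies directly.
Max retention: S = 1000/86 − 10 = 70/43 in (≈ 1.628 in)
Initial abstraction Ia = S/5 = (70/43)/5 = 14/43 ≈ 0.326 in
Excess rainfall: 0.880 − 0.326 = 0.554 in; P > Ia so Q > 0
Q: (596/1075)² ÷ (2346/1075) = 177608/1260975 in (≈ 0.141 in)

Q = 177608/1260975 in ≈ 0.141 in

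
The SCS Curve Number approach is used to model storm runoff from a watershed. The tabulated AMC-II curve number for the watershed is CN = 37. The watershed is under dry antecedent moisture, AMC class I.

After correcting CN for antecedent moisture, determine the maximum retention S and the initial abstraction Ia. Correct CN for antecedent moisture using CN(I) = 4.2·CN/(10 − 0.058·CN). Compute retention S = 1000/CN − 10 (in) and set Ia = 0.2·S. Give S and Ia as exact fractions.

Dry (AMC I): CN(I) = 4.2·37/(10 − 0.058·37) = (777/5)/(3927/500) = 3700/187 ≈ 19.786
Max retention: S = 1000/(3700/187) − 10 = 1500/37 in (≈ 40.541 in)
Ia = 0.2S: 0.2·40.541 = 8.108 in (exactly 300/37)

S = 1500/37 in ≈ 40.541 in; Ia = 300/37 in ≈ 8.108 in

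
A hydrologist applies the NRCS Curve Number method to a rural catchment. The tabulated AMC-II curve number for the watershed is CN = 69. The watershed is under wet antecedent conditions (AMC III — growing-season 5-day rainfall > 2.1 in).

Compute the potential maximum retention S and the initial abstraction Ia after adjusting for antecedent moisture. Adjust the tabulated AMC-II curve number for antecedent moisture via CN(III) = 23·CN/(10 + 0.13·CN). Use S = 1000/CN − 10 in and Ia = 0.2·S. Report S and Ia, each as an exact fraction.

Adjust CN=69 to AMC III: 23·69/(10 + 0.13·69) → 1587 ÷ (1897/100) = 158700/1897 ≈ 83.658
S = 1000/(158700/1897) − 10 = 3100/1587 in ≈ 1.953 in
Ia = 0.2·(3100/1587) = 620/1587 in ≈ 0.391 in

S = 3100/1587 in ≈ 1.953 in; Ia = 620/1587 in ≈ 0.391 in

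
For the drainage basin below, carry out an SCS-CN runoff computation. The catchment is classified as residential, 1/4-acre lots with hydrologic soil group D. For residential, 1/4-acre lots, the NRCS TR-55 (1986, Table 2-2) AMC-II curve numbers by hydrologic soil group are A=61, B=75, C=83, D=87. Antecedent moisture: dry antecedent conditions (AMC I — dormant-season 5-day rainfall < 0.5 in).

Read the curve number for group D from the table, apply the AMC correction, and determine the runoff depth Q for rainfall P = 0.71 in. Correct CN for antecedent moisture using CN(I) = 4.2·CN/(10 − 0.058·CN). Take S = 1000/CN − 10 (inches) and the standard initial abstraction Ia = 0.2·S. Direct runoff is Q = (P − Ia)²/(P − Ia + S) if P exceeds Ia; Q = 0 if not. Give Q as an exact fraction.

NRCS table: residential, 1/4-acre lots, soil group D → CN(II) = 87
CN(I) from CN(II)=87: (4.2·87)/(10 − 0.058·87) = 182700/2477 ≈ 73.759
Retention S: 1000/CN − 10 with CN=73.759 → S = 6500/1827 ≈ 3.558 in
Ia = 0.2·(6500/1827) = 1300/1827 in ≈ 0.712 in
P = 0.710 ≤ Ia = 0.712 in: entire storm abstracted, Q = 0.

Q = 0 in ≈ 0.000 in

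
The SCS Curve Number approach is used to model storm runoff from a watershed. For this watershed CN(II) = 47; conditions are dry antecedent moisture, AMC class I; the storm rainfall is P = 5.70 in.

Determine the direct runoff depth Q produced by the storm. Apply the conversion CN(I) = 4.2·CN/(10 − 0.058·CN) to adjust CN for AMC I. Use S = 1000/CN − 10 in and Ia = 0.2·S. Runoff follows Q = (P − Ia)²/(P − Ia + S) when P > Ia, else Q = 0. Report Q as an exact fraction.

Dry (AMC I): CN(I) = 4.2·47/(10 − 0.058·47) = (987/5)/(3637/500) = 98700/3637 ≈ 27.138
Retention S: 1000/CN − 10 with CN=27.138 → S = 26500/987 ≈ 26.849 in
Initial abstraction Ia = S/5 = (26500/987)/5 = 5300/987 ≈ 5.370 in
P − Ia = 5.700 − 5.370 = 3259/9870 ≈ 0.330 in (> 0, runoff occurs)
Q = (3259/9870)²/((3259/9870) + 26500/987) = (10621081/97416900)/(268259/9870) = 10621081/2647716330 in ≈ 0.004 in

Q = 10621081/2647716330 in ≈ 0.004 in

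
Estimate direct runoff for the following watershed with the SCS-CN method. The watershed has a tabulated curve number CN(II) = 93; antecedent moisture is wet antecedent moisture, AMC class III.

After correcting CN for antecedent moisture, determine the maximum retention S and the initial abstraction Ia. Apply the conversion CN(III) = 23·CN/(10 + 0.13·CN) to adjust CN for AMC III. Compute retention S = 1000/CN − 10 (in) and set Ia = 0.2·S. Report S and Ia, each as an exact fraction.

S = 700/2139 in ≈ 0.327 in; Ia = 140/2139 in ≈ 0.065 in

CN(III) from CN(II)=93: (23·93)/(10 + 0.13·93) = 213900/2209 ≈ 96.831
Retention S: 1000/CN − 10 with CN=96.831 → S = 700/2139 ≈ 0.327 in
Initial abstraction Ia = S/5 = (700/2139)/5 = 140/2139 ≈ 0.065 in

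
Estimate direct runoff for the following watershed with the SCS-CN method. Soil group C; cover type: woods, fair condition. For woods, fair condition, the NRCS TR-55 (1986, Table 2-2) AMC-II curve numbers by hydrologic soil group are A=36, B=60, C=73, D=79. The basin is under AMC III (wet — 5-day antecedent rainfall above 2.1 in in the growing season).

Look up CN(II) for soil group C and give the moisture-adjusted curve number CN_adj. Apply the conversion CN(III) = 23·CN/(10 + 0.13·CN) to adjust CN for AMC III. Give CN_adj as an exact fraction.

CN_adj = 167900/1949 ≈ 86.147

NRCS table: woods, fair condition, soil group C → CN(II) = 73
Adjust CN=73 to AMC III: 23·73/(10 + 0.13·73) → 1679 ÷ (1949/100) = 167900/1949 ≈ 86.147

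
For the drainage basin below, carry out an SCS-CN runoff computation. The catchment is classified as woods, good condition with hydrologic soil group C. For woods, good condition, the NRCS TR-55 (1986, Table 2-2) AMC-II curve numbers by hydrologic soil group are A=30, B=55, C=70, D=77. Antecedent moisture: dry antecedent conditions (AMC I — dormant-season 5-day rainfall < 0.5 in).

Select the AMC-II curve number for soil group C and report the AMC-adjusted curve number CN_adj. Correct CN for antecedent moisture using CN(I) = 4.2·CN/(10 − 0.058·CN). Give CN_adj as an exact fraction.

NRCS table: woods, good condition, soil group C → CN(II) = 70
Dry (AMC I): CN(I) = 4.2·70/(10 − 0.058·70) = 294/(297/50) = 4900/99 ≈ 49.495

CN_adj = 4900/99 ≈ 49.495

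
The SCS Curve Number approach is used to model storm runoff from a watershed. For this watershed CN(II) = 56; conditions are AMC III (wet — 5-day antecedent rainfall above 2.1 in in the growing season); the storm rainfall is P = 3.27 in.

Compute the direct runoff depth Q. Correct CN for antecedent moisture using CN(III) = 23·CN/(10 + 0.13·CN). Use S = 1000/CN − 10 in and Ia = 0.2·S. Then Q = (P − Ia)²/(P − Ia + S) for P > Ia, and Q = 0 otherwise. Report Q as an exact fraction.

Q = 1734472609/1556016700 in ≈ 1.115 in

CN(III) from CN(II)=56: (23·56)/(10 + 0.13·56) = 4025/54 ≈ 74.537
Max retention: S = 1000/(4025/54) − 10 = 550/161 in (≈ 3.416 in)
Ia = 0.2S: 0.2·3.416 = 0.683 in (exactly 110/161)
P − Ia = 3.270 − 0.683 = 41647/16100 ≈ 2.587 in (> 0, runoff occurs)
Runoff Q = (P−Ia)²/(P−Ia+S) = (2.587)²/(2.587+3.416) = 1734472609/1556016700 ≈ 1.115 in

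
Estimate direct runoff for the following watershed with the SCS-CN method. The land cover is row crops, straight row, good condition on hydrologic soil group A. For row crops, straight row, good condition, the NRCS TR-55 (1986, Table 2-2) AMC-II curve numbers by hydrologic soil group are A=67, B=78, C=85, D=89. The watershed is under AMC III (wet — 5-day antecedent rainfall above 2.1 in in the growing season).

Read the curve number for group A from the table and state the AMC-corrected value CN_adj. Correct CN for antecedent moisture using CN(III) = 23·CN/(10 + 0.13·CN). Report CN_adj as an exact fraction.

NRCS table: row crops, straight row, good condition, soil group A → CN(II) = 67
Adjust CN=67 to AMC III: 23·67/(10 + 0.13·67) → 1541 ÷ (1871/100) = 154100/1871 ≈ 82.362

CN_adj = 154100/1871 ≈ 82.362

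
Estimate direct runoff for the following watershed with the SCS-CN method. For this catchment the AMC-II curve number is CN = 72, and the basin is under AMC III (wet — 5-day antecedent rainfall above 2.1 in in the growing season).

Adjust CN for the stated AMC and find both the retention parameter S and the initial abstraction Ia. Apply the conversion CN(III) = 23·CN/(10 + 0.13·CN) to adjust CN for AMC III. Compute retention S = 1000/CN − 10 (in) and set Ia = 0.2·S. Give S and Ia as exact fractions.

S = 350/207 in ≈ 1.691 in; Ia = 70/207 in ≈ 0.338 in

Adjust CN=72 to AMC III: 23·72/(10 + 0.13·72) → 1656 ÷ (484/25) = 10350/121 ≈ 85.537
Retention S: 1000/CN − 10 with CN=85.537 → S = 350/207 ≈ 1.691 in
Ia = 0.2S: 0.2·1.691 = 0.338 in (exactly 70/207)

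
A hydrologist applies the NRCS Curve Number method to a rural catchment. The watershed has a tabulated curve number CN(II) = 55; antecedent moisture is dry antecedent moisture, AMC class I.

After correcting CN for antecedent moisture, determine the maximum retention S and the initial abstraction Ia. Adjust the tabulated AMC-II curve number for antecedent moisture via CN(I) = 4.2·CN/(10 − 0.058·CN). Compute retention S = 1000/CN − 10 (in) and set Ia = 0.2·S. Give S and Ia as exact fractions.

Dry (AMC I): CN(I) = 4.2·55/(10 − 0.058·55) = 231/(681/100) = 7700/227 ≈ 33.921
Max retention: S = 1000/(7700/227) − 10 = 1500/77 in (≈ 19.481 in)
Ia = 0.2S: 0.2·19.481 = 3.896 in (exactly 300/77)

S = 1500/77 in ≈ 19.481 in; Ia = 300/77 in ≈ 3.896 in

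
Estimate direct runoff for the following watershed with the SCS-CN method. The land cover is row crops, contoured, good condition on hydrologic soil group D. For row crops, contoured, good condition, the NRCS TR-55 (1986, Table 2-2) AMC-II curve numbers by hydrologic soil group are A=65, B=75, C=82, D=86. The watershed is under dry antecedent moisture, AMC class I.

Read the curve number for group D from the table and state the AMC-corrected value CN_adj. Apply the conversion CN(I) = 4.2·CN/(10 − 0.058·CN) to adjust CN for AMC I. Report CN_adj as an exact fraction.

NRCS table: row crops, contoured, good condition, soil group D → CN(II) = 86
Adjust CN=86 to AMC I: 4.2·86/(10 − 0.058·86) → (1806/5) ÷ (1253/250) = 12900/179 ≈ 72.067

CN_adj = 12900/179 ≈ 72.067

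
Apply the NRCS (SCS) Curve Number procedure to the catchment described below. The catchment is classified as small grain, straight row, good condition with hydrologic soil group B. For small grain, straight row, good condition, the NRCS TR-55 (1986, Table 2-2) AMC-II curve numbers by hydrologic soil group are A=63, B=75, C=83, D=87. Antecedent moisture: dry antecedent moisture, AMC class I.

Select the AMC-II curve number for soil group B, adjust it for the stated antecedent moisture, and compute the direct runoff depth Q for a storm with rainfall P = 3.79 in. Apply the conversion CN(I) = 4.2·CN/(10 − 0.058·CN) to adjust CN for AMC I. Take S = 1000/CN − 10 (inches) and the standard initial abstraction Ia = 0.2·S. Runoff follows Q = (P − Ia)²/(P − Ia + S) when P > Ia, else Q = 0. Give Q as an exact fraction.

NRCS table: small grain, straight row, good condition, soil group B → CN(II) = 75
CN(I) from CN(II)=75: (4.2·75)/(10 − 0.058·75) = 6300/113 ≈ 55.752
Max retention: S = 1000/(6300/113) − 10 = 500/63 in (≈ 7.937 in)
Ia = 0.2S: 0.2·7.937 = 1.587 in (exactly 100/63)
P − Ia = 3.790 − 1.587 = 13877/6300 ≈ 2.203 in (> 0, runoff occurs)
Q = (13877/6300)²/((13877/6300) + 500/63) = (192571129/39690000)/(63877/6300) = 192571129/402425100 in ≈ 0.479 in

Q = 192571129/402425100 in ≈ 0.479 in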